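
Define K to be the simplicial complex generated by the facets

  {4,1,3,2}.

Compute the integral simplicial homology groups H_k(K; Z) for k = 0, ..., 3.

H_0 ≅ Z,  H_1 = 0,  H_2 = 0,  H_3 = 0.

K has 4 vertices, 6 edges, 4 triangles, 1 3-simplex.
rank ∂_0 = 0, rank ∂_1 = 3 ⇒ b_0 = 4 − 0 − 3 = 1; all invariant factors of ∂_1 are 1 so no torsion. So H_0 = Z.
rank ∂_1 = 3, rank ∂_2 = 3 ⇒ b_1 = 6 − 3 − 3 = 0; all invariant factors of ∂_2 are 1 so no torsion. So H_1 = 0.
rank ∂_2 = 3, rank ∂_3 = 1 ⇒ b_2 = 4 − 3 − 1 = 0; all invariant factors of ∂_3 are 1 so no torsion. So H_2 = 0.
rank ∂_3 = 1, rank ∂_4 = 0 ⇒ b_3 = 1 − 1 − 0 = 0. So H_3 = 0.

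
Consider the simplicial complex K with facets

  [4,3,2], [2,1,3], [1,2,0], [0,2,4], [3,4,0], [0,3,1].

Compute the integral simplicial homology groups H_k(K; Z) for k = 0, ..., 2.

Order the vertices as 0 < 1 < 2 < 3 < 4. Listing each simplex with vertices in this order, K has dimension 2 with simplices:

  0-simplices (5): [0], [1], [2], [3], [4]
  1-simplices (9): [0,1], [0,2], [0,3], [0,4], [1,2], [1,3], [2,3], [2,4], [3,4]
  2-simplices (6): [0,1,2], [0,1,3], [0,2,4], [0,3,4], [1,2,3], [2,3,4]

giving chain groups C_0 ≅ Z^5, C_1 ≅ Z^9, C_2 ≅ Z^6.

∂_1: C_1 → C_0 is given by ∂[p,q] = [q] − [p]. For instance
  ∂[0,3] = [3] − [0].
The 5×9 boundary matrix has rank 4 and Smith normal form diag(1,1,1,1).

Boundary ∂_2: C_2 → C_1 acts by ∂[p,q,r] = [q,r] − [p,r] + [p,q]. For instance
  ∂[2,3,4] = [3,4] − [2,4] + [2,3],
  ∂[0,1,2] = [1,2] − [0,2] + [0,1].
This gives a 9×6 integer matrix of rank 5; reducing to Smith normal form yields diagonal entries (1,1,1,1,1).

Now H_k = ker ∂_k / im ∂_{k+1}, so:

  H_0: rank C_0 − rank ∂_1 = 5 − 4 = 1, and the invariant factors of ∂_1 are all 1, so H_0 = Z.
  H_1: rank ker ∂_1 − rank ∂_2 = (9 − 4) − 5 = 0, and the invariant factors of ∂_2 are all 1, so H_1 = 0.
  H_2: rank ker ∂_2 − rank ∂_3 = (6 − 5) − 0 = 1, and there is no ∂_3, so H_2 = Z.

H_0 ≅ Z,  H_1 = 0,  H_2 ≅ Z.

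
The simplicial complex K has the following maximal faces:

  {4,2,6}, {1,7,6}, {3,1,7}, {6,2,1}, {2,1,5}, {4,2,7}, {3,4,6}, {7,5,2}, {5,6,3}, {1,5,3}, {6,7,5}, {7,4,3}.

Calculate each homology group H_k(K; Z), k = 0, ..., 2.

K has 7 vertices, 18 edges, 12 triangles.
rank ∂_0 = 0, rank ∂_1 = 6 ⇒ b_0 = 7 − 0 − 6 = 1; all invariant factors of ∂_1 are 1 so no torsion. So H_0 ≅ Z.
rank ∂_1 = 6, rank ∂_2 = 12 ⇒ b_1 = 18 − 6 − 12 = 0; ∂_2 has invariant factor(s) [2] giving torsion. So H_1 ≅ Z/2.
rank ∂_2 = 12, rank ∂_3 = 0 ⇒ b_2 = 12 − 12 − 0 = 0. So H_2 ≅ 0.

H_0 = Z,  H_1 = Z/2,  H_2 = 0.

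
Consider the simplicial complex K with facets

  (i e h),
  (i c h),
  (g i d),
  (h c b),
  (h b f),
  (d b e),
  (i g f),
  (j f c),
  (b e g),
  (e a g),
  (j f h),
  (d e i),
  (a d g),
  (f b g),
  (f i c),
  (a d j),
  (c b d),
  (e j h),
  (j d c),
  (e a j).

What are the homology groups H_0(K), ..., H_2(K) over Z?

H_0 ≅ Z,  H_1 ≅ Z ⊕ Z/2,  H_2 = 0.

Take the total order a < b < c < d < e < f < g < h < i < j on the vertex set. Then K (dimension 2) consists of the simplices:

  0-simplices (10): a, b, c, d, e, f, g, h, i, j
  1-simplices (30): ad, ae, ag, aj, bc, bd, be, bf, bg, bh, cd, cf, ch, ci, cj, de, dg, di, dj, eg, eh, ei, ej, fg, fh, fi, fj, gi, hi, hj
  2-simplices (20): adg, adj, aeg, aej, bcd, bch, bde, beg, bfg, bfh, cdj, cfi, cfj, chi, dei, dgi, ehi, ehj, fgi, fhj

Hence C_0 ≅ Z^10, C_1 ≅ Z^30, C_2 ≅ Z^20.

The boundary map ∂_1: C_1 → C_0 sends each edge [p,q] (with p < q) to q − p.
This gives a 10×30 integer matrix of rank 9; reducing to Smith normal form yields diagonal entries (1,1,1,1,1,1,1,1,1).

The boundary map ∂_2: C_2 → C_1 acts by ∂[p,q,r] = [q,r] − [p,r] + [p,q]. For instance
  ∂cdj = dj − cj + cd,
  ∂ehj = hj − ej + eh.
This gives a 30×20 integer matrix of rank 20; reducing to Smith normal form yields diagonal entries (1,1,1,1,1,1,1,1,1,1,1,1,1,1,1,1,1,1,1,2).

Reading off H_k = ker ∂_k / im ∂_{k+1}:

  H_0: rank C_0 − rank ∂_1 = 10 − 9 = 1, and the invariant factors of ∂_1 are all 1, so H_0 ≅ Z.
  H_1: rank ker ∂_1 − rank ∂_2 = (30 − 9) − 20 = 1, and ∂_2 has invariant factor 2 > 1, so H_1 ≅ Z ⊕ Z/2.
  H_2: rank ker ∂_2 − rank ∂_3 = (20 − 20) − 0 = 0, and there is no ∂_3, so H_2 ≅ 0.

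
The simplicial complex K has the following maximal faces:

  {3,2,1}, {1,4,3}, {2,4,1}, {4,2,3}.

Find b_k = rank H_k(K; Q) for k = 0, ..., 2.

b_0 = 1, b_1 = 0, b_2 = 1.

Order the vertices as 1 < 2 < 3 < 4. Listing each simplex with vertices in this order, K has dimension 2 with simplices:

  0-simplices (4): [1], [2], [3], [4]
  1-simplices (6): [1,2], [1,3], [1,4], [2,3], [2,4], [3,4]
  2-simplices (4): [1,2,3], [1,2,4], [1,3,4], [2,3,4]

giving chain groups C_0 ≅ Z^4, C_1 ≅ Z^6, C_2 ≅ Z^4.

Boundary ∂_1: C_1 → C_0 is given by ∂[p,q] = [q] − [p].
This gives a 4×6 integer matrix of rank 3; reducing to Smith normal form yields diagonal entries (1,1,1).

Boundary ∂_2: C_2 → C_1 maps a triangle to the signed sum of its edges. For instance
  ∂[1,2,4] = [2,4] − [1,4] + [1,2],
  ∂[1,3,4] = [3,4] − [1,4] + [1,3].
This gives a 6×4 integer matrix of rank 3; reducing to Smith normal form yields diagonal entries (1,1,1).

Now H_k = ker ∂_k / im ∂_{k+1}, so:

  H_0: rank C_0 − rank ∂_1 = 4 − 3 = 1, and the invariant factors of ∂_1 are all 1, so H_0 = Z.
  H_1: rank ker ∂_1 − rank ∂_2 = (6 − 3) − 3 = 0, and the invariant factors of ∂_2 are all 1, so H_1 = 0.
  H_2: rank ker ∂_2 − rank ∂_3 = (4 − 3) − 0 = 1, and there is no ∂_3, so H_2 = Z.

(K is a triangulation of the 2-sphere S^2.)

Hence the Betti numbers are b_0 = 1, b_1 = 0, b_2 = 1.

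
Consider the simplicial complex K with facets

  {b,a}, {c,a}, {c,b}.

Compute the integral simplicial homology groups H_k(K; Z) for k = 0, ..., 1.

Fix the vertex order a < b < c and write every simplex with vertices in increasing order. Then dim K = 1 and the simplices of K are:

  0-simplices (3): a, b, c
  1-simplices (3): ab, ac, bc

giving chain groups C_0 ≅ Z^3, C_1 ≅ Z^3.

Boundary ∂_1: C_1 → C_0 sends each edge [p,q] (with p < q) to q − p. For instance
  ∂ac = c − a.
As a 3×3 matrix over Z this has rank 2, with invariant factors (1,1).

From H_k ≅ ker(∂_k) / im(∂_{k+1}) we obtain:

  H_0: rank C_0 − rank ∂_1 = 3 − 2 = 1, and the invariant factors of ∂_1 are all 1, so H_0 ≅ Z.
  H_1: rank ker ∂_1 − rank ∂_2 = (3 − 2) − 0 = 1, and there is no ∂_2, so H_1 ≅ Z.

H_0 ≅ Z,  H_1 ≅ Z.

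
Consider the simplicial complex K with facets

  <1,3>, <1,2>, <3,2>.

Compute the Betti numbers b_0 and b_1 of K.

K has 3 vertices, 3 edges.
rank ∂_0 = 0, rank ∂_1 = 2 ⇒ b_0 = 3 − 0 − 2 = 1; all invariant factors of ∂_1 are 1 so no torsion. So H_0 = Z.
rank ∂_1 = 2, rank ∂_2 = 0 ⇒ b_1 = 3 − 2 − 0 = 1. So H_1 = Z.

b_0 = 1, b_1 = 1.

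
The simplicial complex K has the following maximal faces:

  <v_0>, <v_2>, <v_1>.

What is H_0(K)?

H_0 = Z^3.

We work with the vertex ordering v_0 < v_1 < v_2. The simplices of K, each written with vertices in increasing order, are:

  0-simplices (3): [v_0], [v_1], [v_2]

so the chain groups are C_0 ≅ Z^3.

From H_k ≅ ker(∂_k) / im(∂_{k+1}) we obtain:

  H_0: rank C_0 − rank ∂_1 = 3 − 0 = 3, and there is no ∂_1, so H_0 = Z^3.

(K is a triangulation of a set of 3 points.)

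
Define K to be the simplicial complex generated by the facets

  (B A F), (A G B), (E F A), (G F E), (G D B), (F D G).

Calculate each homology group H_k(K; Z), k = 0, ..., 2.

Fix the vertex order A < B < D < E < F < G and write every simplex with vertices in increasing order. Then dim K = 2 and the simplices of K are:

  0-simplices (6): A, B, D, E, F, G
  1-simplices (12): AB, AE, AF, AG, BD, BF, BG, DF, DG, EF, EG, FG
  2-simplices (6): ABF, ABG, AEF, BDG, DFG, EFG

so the chain groups are C_0 ≅ Z^6, C_1 ≅ Z^12, C_2 ≅ Z^6.

The boundary map ∂_1: C_1 → C_0 is given by ∂[p,q] = [q] − [p].
This gives a 6×12 integer matrix of rank 5; reducing to Smith normal form yields diagonal entries (1,1,1,1,1).

Boundary ∂_2: C_2 → C_1 sends each 2-simplex [p,q,r] to [q,r] − [p,r] + [p,q]. For instance
  ∂DFG = FG − DG + DF,
  ∂ABG = BG − AG + AB.
The 12×6 boundary matrix has rank 6 and Smith normal form diag(1,1,1,1,1,1).

Reading off H_k = ker ∂_k / im ∂_{k+1}:

  H_0: rank C_0 − rank ∂_1 = 6 − 5 = 1, and the invariant factors of ∂_1 are all 1, so H_0 ≅ Z.
  H_1: rank ker ∂_1 − rank ∂_2 = (12 − 5) − 6 = 1, and the invariant factors of ∂_2 are all 1, so H_1 ≅ Z.
  H_2: rank ker ∂_2 − rank ∂_3 = (6 − 6) − 0 = 0, and there is no ∂_3, so H_2 ≅ 0.

As a check, the Euler characteristic is 6 − 12 + 6 = 0, which agrees with 1 − 1 + 0 = 0.

H_0 ≅ Z,  H_1 ≅ Z,  H_2 = 0.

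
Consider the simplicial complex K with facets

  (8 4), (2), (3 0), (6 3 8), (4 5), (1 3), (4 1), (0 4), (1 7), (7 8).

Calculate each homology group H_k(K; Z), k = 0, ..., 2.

Order the vertices as 0 < 1 < 2 < 3 < 4 < 5 < 6 < 7 < 8. Listing each simplex with vertices in this order, K has dimension 2 with simplices:

  0-simplices (9): [0], [1], [2], [3], [4], [5], [6], [7], [8]
  1-simplices (11): [0,3], [0,4], [1,3], [1,4], [1,7], [3,6], [3,8], [4,5], [4,8], [6,8], [7,8]
  2-simplices (1): [3,6,8]

Hence C_0 ≅ Z^9, C_1 ≅ Z^11, C_2 ≅ Z^1.

Boundary ∂_1: C_1 → C_0 is given by ∂[p,q] = [q] − [p].
As a 9×11 matrix over Z this has rank 7, with invariant factors (1,1,1,1,1,1,1).

Boundary ∂_2: C_2 → C_1 maps a triangle to the signed sum of its edges. For instance
  ∂[3,6,8] = [6,8] − [3,8] + [3,6].
As a 11×1 matrix over Z this has rank 1, with invariant factors (1).

Computing H_k = (kernel of ∂_k) / (image of ∂_{k+1}):

  H_0: rank C_0 − rank ∂_1 = 9 − 7 = 2, and the invariant factors of ∂_1 are all 1, so H_0 = Z^2.
  H_1: rank ker ∂_1 − rank ∂_2 = (11 − 7) − 1 = 3, and the invariant factors of ∂_2 are all 1, so H_1 = Z^3.
  H_2: rank ker ∂_2 − rank ∂_3 = (1 − 1) − 0 = 0, and there is no ∂_3, so H_2 = 0.

As a check, the Euler characteristic is 9 − 11 + 1 = -1, which agrees with 2 − 3 + 0 = -1.

H_0 ≅ Z^2,  H_1 ≅ Z^3,  H_2 = 0.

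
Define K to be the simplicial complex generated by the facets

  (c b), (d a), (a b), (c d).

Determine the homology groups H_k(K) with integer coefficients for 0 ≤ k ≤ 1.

Take the total order a < b < c < d on the vertex set. Then K (dimension 1) consists of the simplices:

  0-simplices (4): a, b, c, d
  1-simplices (4): ab, ad, bc, cd

Hence C_0 ≅ Z^4, C_1 ≅ Z^4.

Boundary ∂_1: C_1 → C_0 maps an edge to its endpoints' difference, ∂[p,q] = q − p.
The resulting 4×4 matrix has rank 3, and its Smith normal form has invariant factors (1,1,1).

Now H_k = ker ∂_k / im ∂_{k+1}, so:

  H_0: rank C_0 − rank ∂_1 = 4 − 3 = 1, and the invariant factors of ∂_1 are all 1, so H_0 ≅ Z.
  H_1: rank ker ∂_1 − rank ∂_2 = (4 − 3) − 0 = 1, and there is no ∂_2, so H_1 ≅ Z.

H_0 ≅ Z,  H_1 ≅ Z.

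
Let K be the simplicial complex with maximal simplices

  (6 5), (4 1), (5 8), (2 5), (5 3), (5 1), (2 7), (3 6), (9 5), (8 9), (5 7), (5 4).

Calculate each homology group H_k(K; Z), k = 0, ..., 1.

H_0 = Z,  H_1 = Z^4.

Fix the vertex order 1 < 2 < 3 < 4 < 5 < 6 < 7 < 8 < 9 and write every simplex with vertices in increasing order. Then dim K = 1 and the simplices of K are:

  0-simplices (9): [1], [2], [3], [4], [5], [6], [7], [8], [9]
  1-simplices (12): [1,4], [1,5], [2,5], [2,7], [3,5], [3,6], [4,5], [5,6], [5,7], [5,8], [5,9], [8,9]

Hence C_0 ≅ Z^9, C_1 ≅ Z^12.

Boundary ∂_1: C_1 → C_0 sends each edge [p,q] (with p < q) to q − p.
The 9×12 boundary matrix has rank 8 and Smith normal form diag(1,1,1,1,1,1,1,1).

Computing H_k = (kernel of ∂_k) / (image of ∂_{k+1}):

  H_0: rank C_0 − rank ∂_1 = 9 − 8 = 1, and the invariant factors of ∂_1 are all 1, so H_0 ≅ Z.
  H_1: rank ker ∂_1 − rank ∂_2 = (12 − 8) − 0 = 4, and there is no ∂_2, so H_1 ≅ Z^4.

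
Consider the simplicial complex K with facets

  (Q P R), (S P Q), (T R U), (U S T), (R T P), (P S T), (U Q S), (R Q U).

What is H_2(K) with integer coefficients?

Order the vertices as P < Q < R < S < T < U. Listing each simplex with vertices in this order, K has dimension 2 with simplices:

  0-simplices (6): P, Q, R, S, T, U
  1-simplices (12): PQ, PR, PS, PT, QR, QS, QU, RT, RU, ST, SU, TU
  2-simplices (8): PQR, PQS, PRT, PST, QRU, QSU, RTU, STU

so the chain groups are C_0 ≅ Z^6, C_1 ≅ Z^12, C_2 ≅ Z^8.

The boundary map ∂_1: C_1 → C_0 maps an edge to its endpoints' difference, ∂[p,q] = q − p.
As a 6×12 matrix over Z this has rank 5, with invariant factors (1,1,1,1,1).

The boundary map ∂_2: C_2 → C_1 maps a triangle to the signed sum of its edges. For instance
  ∂PRT = RT − PT + PR,
  ∂PQS = QS − PS + PQ.
As a 12×8 matrix over Z this has rank 7, with invariant factors (1,1,1,1,1,1,1).

Now H_k = ker ∂_k / im ∂_{k+1}, so:

  H_2: rank ker ∂_2 − rank ∂_3 = (8 − 7) − 0 = 1, and there is no ∂_3, so H_2 = Z.

H_2 = Z.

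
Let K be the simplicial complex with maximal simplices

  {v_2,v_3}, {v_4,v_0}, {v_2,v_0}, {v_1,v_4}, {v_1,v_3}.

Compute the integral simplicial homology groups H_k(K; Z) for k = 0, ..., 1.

We work with the vertex ordering v_0 < v_1 < v_2 < v_3 < v_4. The simplices of K, each written with vertices in increasing order, are:

  0-simplices (5): [v_0], [v_1], [v_2], [v_3], [v_4]
  1-simplices (5): [v_0,v_2], [v_0,v_4], [v_1,v_3], [v_1,v_4], [v_2,v_3]

so the chain groups are C_0 ≅ Z^5, C_1 ≅ Z^5.

∂_1: C_1 → C_0 sends each edge [p,q] (with p < q) to q − p. For instance
  ∂[v_0,v_4] = [v_4] − [v_0].
This gives a 5×5 integer matrix of rank 4; reducing to Smith normal form yields diagonal entries (1,1,1,1).

From H_k ≅ ker(∂_k) / im(∂_{k+1}) we obtain:

  H_0: rank C_0 − rank ∂_1 = 5 − 4 = 1, and the invariant factors of ∂_1 are all 1, so H_0 = Z.
  H_1: rank ker ∂_1 − rank ∂_2 = (5 − 4) − 0 = 1, and there is no ∂_2, so H_1 = Z.

As a check, the Euler characteristic is 5 − 5 = 0, which agrees with 1 − 1 = 0.

H_0 = Z,  H_1 = Z.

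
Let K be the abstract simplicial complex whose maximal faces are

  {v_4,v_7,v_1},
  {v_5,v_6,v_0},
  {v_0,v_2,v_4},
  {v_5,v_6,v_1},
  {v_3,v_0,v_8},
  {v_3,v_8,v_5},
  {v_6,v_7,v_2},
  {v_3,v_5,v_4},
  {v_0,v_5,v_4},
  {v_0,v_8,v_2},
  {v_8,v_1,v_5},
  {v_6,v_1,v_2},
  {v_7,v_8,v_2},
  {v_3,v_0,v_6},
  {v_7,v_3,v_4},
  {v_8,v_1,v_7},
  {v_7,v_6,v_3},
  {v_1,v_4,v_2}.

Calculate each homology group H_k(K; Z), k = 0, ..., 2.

Take the total order v_0 < v_1 < v_2 < v_3 < v_4 < v_5 < v_6 < v_7 < v_8 on the vertex set. Then K (dimension 2) consists of the simplices:

  0-simplices (9): [v_0], [v_1], [v_2], [v_3], [v_4], [v_5], [v_6], [v_7], [v_8]
  1-simplices (27): (27 of them)
  2-simplices (18): (18 of them)

so the chain groups are C_0 ≅ Z^9, C_1 ≅ Z^27, C_2 ≅ Z^18.

∂_1: C_1 → C_0 maps an edge to its endpoints' difference, ∂[p,q] = q − p.
The 9×27 boundary matrix has rank 8 and Smith normal form diag(1,1,1,1,1,1,1,1).

The boundary map ∂_2: C_2 → C_1 acts by ∂[p,q,r] = [q,r] − [p,r] + [p,q]. For instance
  ∂[v_1,v_4,v_7] = [v_4,v_7] − [v_1,v_7] + [v_1,v_4],
  ∂[v_1,v_2,v_4] = [v_2,v_4] − [v_1,v_4] + [v_1,v_2].
This gives a 27×18 integer matrix of rank 18; reducing to Smith normal form yields diagonal entries (1,1,1,1,1,1,1,1,1,1,1,1,1,1,1,1,1,2).

Reading off H_k = ker ∂_k / im ∂_{k+1}:

  H_0: rank C_0 − rank ∂_1 = 9 − 8 = 1, and the invariant factors of ∂_1 are all 1, so H_0 ≅ Z.
  H_1: rank ker ∂_1 − rank ∂_2 = (27 − 8) − 18 = 1, and ∂_2 has invariant factor 2 > 1, so H_1 ≅ Z ⊕ Z/2.
  H_2: rank ker ∂_2 − rank ∂_3 = (18 − 18) − 0 = 0, and there is no ∂_3, so H_2 ≅ 0.

H_0 = Z,  H_1 = Z ⊕ Z/2,  H_2 = 0.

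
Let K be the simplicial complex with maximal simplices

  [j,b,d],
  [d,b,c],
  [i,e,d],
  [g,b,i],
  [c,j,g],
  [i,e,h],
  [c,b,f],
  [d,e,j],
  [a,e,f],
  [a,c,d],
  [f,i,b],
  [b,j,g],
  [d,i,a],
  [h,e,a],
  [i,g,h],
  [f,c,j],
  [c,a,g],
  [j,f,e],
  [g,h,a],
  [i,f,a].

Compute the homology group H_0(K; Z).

H_0 = Z.

We work with the vertex ordering a < b < c < d < e < f < g < h < i < j. The simplices of K, each written with vertices in increasing order, are:

  0-simplices (10): a, b, c, d, e, f, g, h, i, j
  1-simplices (30): ac, ad, ae, af, ag, ah, ai, bc, bd, bf, bg, bi, bj, cd, cf, cg, cj, de, di, dj, ef, eh, ei, ej, fi, fj, gh, gi, gj, hi
  2-simplices (20): acd, acg, adi, aef, aeh, afi, agh, bcd, bcf, bdj, bfi, bgi, bgj, cfj, cgj, dei, dej, efj, ehi, ghi

Hence C_0 ≅ Z^10, C_1 ≅ Z^30, C_2 ≅ Z^20.

Boundary ∂_1: C_1 → C_0 is given by ∂[p,q] = [q] − [p].
This gives a 10×30 integer matrix of rank 9; reducing to Smith normal form yields diagonal entries (1,1,1,1,1,1,1,1,1).

Boundary ∂_2: C_2 → C_1 acts by ∂[p,q,r] = [q,r] − [p,r] + [p,q]. For instance
  ∂cgj = gj − cj + cg,
  ∂adi = di − ai + ad.
As a 30×20 matrix over Z this has rank 20, with invariant factors (1,1,1,1,1,1,1,1,1,1,1,1,1,1,1,1,1,1,1,2).

From H_k ≅ ker(∂_k) / im(∂_{k+1}) we obtain:

  H_0: rank C_0 − rank ∂_1 = 10 − 9 = 1, and the invariant factors of ∂_1 are all 1, so H_0 ≅ Z.

(K is a triangulation of the Klein bottle.)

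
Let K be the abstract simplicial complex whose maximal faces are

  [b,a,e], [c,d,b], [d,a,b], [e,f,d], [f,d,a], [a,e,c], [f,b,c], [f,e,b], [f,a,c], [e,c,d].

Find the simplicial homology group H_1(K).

K has 6 vertices, 15 edges, 10 triangles.
rank ∂_1 = 5, rank ∂_2 = 10 ⇒ b_1 = 15 − 5 − 10 = 0; ∂_2 has invariant factor(s) [2] giving torsion. So H_1 ≅ Z_2.

H_1 = Z_2.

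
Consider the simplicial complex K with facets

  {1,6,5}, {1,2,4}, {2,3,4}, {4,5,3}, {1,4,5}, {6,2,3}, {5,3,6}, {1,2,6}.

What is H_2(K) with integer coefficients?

We work with the vertex ordering 1 < 2 < 3 < 4 < 5 < 6. The simplices of K, each written with vertices in increasing order, are:

  0-simplices (6): [1], [2], [3], [4], [5], [6]
  1-simplices (12): [1,2], [1,4], [1,5], [1,6], [2,3], [2,4], [2,6], [3,4], [3,5], [3,6], [4,5], [5,6]
  2-simplices (8): [1,2,4], [1,2,6], [1,4,5], [1,5,6], [2,3,4], [2,3,6], [3,4,5], [3,5,6]

Hence C_0 ≅ Z^6, C_1 ≅ Z^12, C_2 ≅ Z^8.

∂_1: C_1 → C_0 is given by ∂[p,q] = [q] − [p].
As a 6×12 matrix over Z this has rank 5, with invariant factors (1,1,1,1,1).

Boundary ∂_2: C_2 → C_1 maps a triangle to the signed sum of its edges. For instance
  ∂[2,3,6] = [3,6] − [2,6] + [2,3],
  ∂[2,3,4] = [3,4] − [2,4] + [2,3].
The resulting 12×8 matrix has rank 7, and its Smith normal form has invariant factors (1,1,1,1,1,1,1).

Computing H_k = (kernel of ∂_k) / (image of ∂_{k+1}):

  H_2: rank ker ∂_2 − rank ∂_3 = (8 − 7) − 0 = 1, and there is no ∂_3, so H_2 = Z.

H_2 ≅ Z.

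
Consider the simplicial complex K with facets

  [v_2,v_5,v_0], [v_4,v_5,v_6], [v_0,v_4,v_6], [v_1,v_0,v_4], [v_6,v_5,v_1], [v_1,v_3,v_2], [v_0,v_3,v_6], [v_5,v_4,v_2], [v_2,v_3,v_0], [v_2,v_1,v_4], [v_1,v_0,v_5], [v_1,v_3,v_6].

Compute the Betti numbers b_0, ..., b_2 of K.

We work with the vertex ordering v_0 < v_1 < v_2 < v_3 < v_4 < v_5 < v_6. The simplices of K, each written with vertices in increasing order, are:

  0-simplices (7): [v_0], [v_1], [v_2], [v_3], [v_4], [v_5], [v_6]
  1-simplices (18): (18 of them)
  2-simplices (12): (12 of them)

Hence C_0 ≅ Z^7, C_1 ≅ Z^18, C_2 ≅ Z^12.

The boundary map ∂_1: C_1 → C_0 sends each edge [p,q] (with p < q) to q − p. For instance
  ∂[v_0,v_1] = [v_1] − [v_0].
This gives a 7×18 integer matrix of rank 6; reducing to Smith normal form yields diagonal entries (1,1,1,1,1,1).

∂_2: C_2 → C_1 acts by ∂[p,q,r] = [q,r] − [p,r] + [p,q]. For instance
  ∂[v_1,v_5,v_6] = [v_5,v_6] − [v_1,v_6] + [v_1,v_5],
  ∂[v_0,v_3,v_6] = [v_3,v_6] − [v_0,v_6] + [v_0,v_3].
As a 18×12 matrix over Z this has rank 12, with invariant factors (1,1,1,1,1,1,1,1,1,1,1,2).

Now H_k = ker ∂_k / im ∂_{k+1}, so:

  H_0: rank C_0 − rank ∂_1 = 7 − 6 = 1, and the invariant factors of ∂_1 are all 1, so H_0 ≅ Z.
  H_1: rank ker ∂_1 − rank ∂_2 = (18 − 6) − 12 = 0, and ∂_2 has invariant factor 2 > 1, so H_1 ≅ Z/2Z.
  H_2: rank ker ∂_2 − rank ∂_3 = (12 − 12) − 0 = 0, and there is no ∂_3, so H_2 ≅ 0.

Hence the Betti numbers are b_0 = 1, b_1 = 0, b_2 = 0.

b_0 = 1, b_1 = 0, b_2 = 0.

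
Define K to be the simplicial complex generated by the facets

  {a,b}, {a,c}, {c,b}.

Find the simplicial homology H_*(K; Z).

H_0 ≅ Z,  H_1 ≅ Z.

Take the total order a < b < c on the vertex set. Then K (dimension 1) consists of the simplices:

  0-simplices (3): a, b, c
  1-simplices (3): ab, ac, bc

so the chain groups are C_0 ≅ Z^3, C_1 ≅ Z^3.

The boundary map ∂_1: C_1 → C_0 maps an edge to its endpoints' difference, ∂[p,q] = q − p.
The resulting 3×3 matrix has rank 2, and its Smith normal form has invariant factors (1,1).

From H_k ≅ ker(∂_k) / im(∂_{k+1}) we obtain:

  H_0: rank C_0 − rank ∂_1 = 3 − 2 = 1, and the invariant factors of ∂_1 are all 1, so H_0 = Z.
  H_1: rank ker ∂_1 − rank ∂_2 = (3 − 2) − 0 = 1, and there is no ∂_2, so H_1 = Z.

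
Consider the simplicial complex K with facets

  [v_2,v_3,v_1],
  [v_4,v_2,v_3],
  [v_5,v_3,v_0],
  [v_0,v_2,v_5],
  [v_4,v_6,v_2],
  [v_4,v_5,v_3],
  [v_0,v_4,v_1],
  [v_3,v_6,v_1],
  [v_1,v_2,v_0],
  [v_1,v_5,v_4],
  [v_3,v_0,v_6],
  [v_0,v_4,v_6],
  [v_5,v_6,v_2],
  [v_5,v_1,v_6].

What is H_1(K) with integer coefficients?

H_1 = Z^2.

Fix the vertex order v_0 < v_1 < v_2 < v_3 < v_4 < v_5 < v_6 and write every simplex with vertices in increasing order. Then dim K = 2 and the simplices of K are:

  0-simplices (7): [v_0], [v_1], [v_2], [v_3], [v_4], [v_5], [v_6]
  1-simplices (21): (21 of them)
  2-simplices (14): (14 of them)

so the chain groups are C_0 ≅ Z^7, C_1 ≅ Z^21, C_2 ≅ Z^14.

Boundary ∂_1: C_1 → C_0 maps an edge to its endpoints' difference, ∂[p,q] = q − p. For instance
  ∂[v_4,v_5] = [v_5] − [v_4].
This gives a 7×21 integer matrix of rank 6; reducing to Smith normal form yields diagonal entries (1,1,1,1,1,1).

The boundary map ∂_2: C_2 → C_1 maps a triangle to the signed sum of its edges. For instance
  ∂[v_0,v_3,v_6] = [v_3,v_6] − [v_0,v_6] + [v_0,v_3],
  ∂[v_0,v_1,v_2] = [v_1,v_2] − [v_0,v_2] + [v_0,v_1].
This gives a 21×14 integer matrix of rank 13; reducing to Smith normal form yields diagonal entries (1,1,1,1,1,1,1,1,1,1,1,1,1).

From H_k ≅ ker(∂_k) / im(∂_{k+1}) we obtain:

  H_1: rank ker ∂_1 − rank ∂_2 = (21 − 6) − 13 = 2, and the invariant factors of ∂_2 are all 1, so H_1 = Z^2.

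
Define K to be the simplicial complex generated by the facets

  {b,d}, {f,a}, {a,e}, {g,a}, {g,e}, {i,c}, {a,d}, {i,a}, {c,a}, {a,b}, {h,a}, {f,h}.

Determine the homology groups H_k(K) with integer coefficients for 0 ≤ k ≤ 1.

H_0 ≅ Z,  H_1 ≅ Z^4.

Order the vertices as a < b < c < d < e < f < g < h < i. Listing each simplex with vertices in this order, K has dimension 1 with simplices:

  0-simplices (9): a, b, c, d, e, f, g, h, i
  1-simplices (12): ab, ac, ad, ae, af, ag, ah, ai, bd, ci, eg, fh

giving chain groups C_0 ≅ Z^9, C_1 ≅ Z^12.

Boundary ∂_1: C_1 → C_0 maps an edge to its endpoints' difference, ∂[p,q] = q − p.
As a 9×12 matrix over Z this has rank 8, with invariant factors (1,1,1,1,1,1,1,1).

Now H_k = ker ∂_k / im ∂_{k+1}, so:

  H_0: rank C_0 − rank ∂_1 = 9 − 8 = 1, and the invariant factors of ∂_1 are all 1, so H_0 ≅ Z.
  H_1: rank ker ∂_1 − rank ∂_2 = (12 − 8) − 0 = 4, and there is no ∂_2, so H_1 ≅ Z^4.

As a check, the Euler characteristic is 9 − 12 = -3, which agrees with 1 − 4 = -3.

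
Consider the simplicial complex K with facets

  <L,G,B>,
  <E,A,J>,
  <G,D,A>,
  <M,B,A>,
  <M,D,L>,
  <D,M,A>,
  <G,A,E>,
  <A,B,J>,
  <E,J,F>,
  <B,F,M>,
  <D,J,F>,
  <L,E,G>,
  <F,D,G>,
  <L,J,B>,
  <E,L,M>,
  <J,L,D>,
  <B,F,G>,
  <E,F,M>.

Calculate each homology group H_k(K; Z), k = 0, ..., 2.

H_0 ≅ Z,  H_1 ≅ Z^2,  H_2 ≅ Z.

Order the vertices as A < B < D < E < F < G < J < L < M. Listing each simplex with vertices in this order, K has dimension 2 with simplices:

  0-simplices (9): A, B, D, E, F, G, J, L, M
  1-simplices (27): AB, AD, AE, AG, AJ, AM, BF, BG, BJ, BL, BM, DF, DG, DJ, DL, DM, EF, EG, EJ, EL, EM, FG, FJ, FM, GL, JL, LM
  2-simplices (18): ABJ, ABM, ADG, ADM, AEG, AEJ, BFG, BFM, BGL, BJL, DFG, DFJ, DJL, DLM, EFJ, EFM, EGL, ELM

so the chain groups are C_0 ≅ Z^9, C_1 ≅ Z^27, C_2 ≅ Z^18.

The boundary map ∂_1: C_1 → C_0 is given by ∂[p,q] = [q] − [p].
This gives a 9×27 integer matrix of rank 8; reducing to Smith normal form yields diagonal entries (1,1,1,1,1,1,1,1).

Boundary ∂_2: C_2 → C_1 acts by ∂[p,q,r] = [q,r] − [p,r] + [p,q]. For instance
  ∂EFM = FM − EM + EF,
  ∂ADG = DG − AG + AD.
As a 27×18 matrix over Z this has rank 17, with invariant factors (1,1,1,1,1,1,1,1,1,1,1,1,1,1,1,1,1).

Now H_k = ker ∂_k / im ∂_{k+1}, so:

  H_0: rank C_0 − rank ∂_1 = 9 − 8 = 1, and the invariant factors of ∂_1 are all 1, so H_0 ≅ Z.
  H_1: rank ker ∂_1 − rank ∂_2 = (27 − 8) − 17 = 2, and the invariant factors of ∂_2 are all 1, so H_1 ≅ Z^2.
  H_2: rank ker ∂_2 − rank ∂_3 = (18 − 17) − 0 = 1, and there is no ∂_3, so H_2 ≅ Z.

As a check, the Euler characteristic is 9 − 27 + 18 = 0, which agrees with 1 − 2 + 1 = 0.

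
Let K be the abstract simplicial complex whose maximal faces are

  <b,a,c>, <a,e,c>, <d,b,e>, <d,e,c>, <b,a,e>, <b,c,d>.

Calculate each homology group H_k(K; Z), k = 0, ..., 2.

Take the total order a < b < c < d < e on the vertex set. Then K (dimension 2) consists of the simplices:

  0-simplices (5): a, b, c, d, e
  1-simplices (9): ab, ac, ae, bc, bd, be, cd, ce, de
  2-simplices (6): abc, abe, ace, bcd, bde, cde

giving chain groups C_0 ≅ Z^5, C_1 ≅ Z^9, C_2 ≅ Z^6.

Boundary ∂_1: C_1 → C_0 maps an edge to its endpoints' difference, ∂[p,q] = q − p. For instance
  ∂de = e − d.
As a 5×9 matrix over Z this has rank 4, with invariant factors (1,1,1,1).

The boundary map ∂_2: C_2 → C_1 maps a triangle to the signed sum of its edges. For instance
  ∂abe = be − ae + ab,
  ∂ace = ce − ae + ac.
The resulting 9×6 matrix has rank 5, and its Smith normal form has invariant factors (1,1,1,1,1).

Computing H_k = (kernel of ∂_k) / (image of ∂_{k+1}):

  H_0: rank C_0 − rank ∂_1 = 5 − 4 = 1, and the invariant factors of ∂_1 are all 1, so H_0 ≅ Z.
  H_1: rank ker ∂_1 − rank ∂_2 = (9 − 4) − 5 = 0, and the invariant factors of ∂_2 are all 1, so H_1 ≅ 0.
  H_2: rank ker ∂_2 − rank ∂_3 = (6 − 5) − 0 = 1, and there is no ∂_3, so H_2 ≅ Z.

H_0 = Z,  H_1 = 0,  H_2 = Z.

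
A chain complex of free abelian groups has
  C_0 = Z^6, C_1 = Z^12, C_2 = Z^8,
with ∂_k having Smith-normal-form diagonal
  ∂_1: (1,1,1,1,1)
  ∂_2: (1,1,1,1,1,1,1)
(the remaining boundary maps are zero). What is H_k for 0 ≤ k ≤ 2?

H_0: b_0 = 6 − 0 − 5 = 1; torsion from ∂_1 factors > 1: none. So H_0 = Z.
H_1: b_1 = 12 − 5 − 7 = 0; torsion from ∂_2 factors > 1: none. So H_1 = 0.
H_2: b_2 = 8 − 7 − 0 = 1; torsion from ∂_3 factors > 1: none. So H_2 = Z.

H_0 = Z,  H_1 = 0,  H_2 = Z.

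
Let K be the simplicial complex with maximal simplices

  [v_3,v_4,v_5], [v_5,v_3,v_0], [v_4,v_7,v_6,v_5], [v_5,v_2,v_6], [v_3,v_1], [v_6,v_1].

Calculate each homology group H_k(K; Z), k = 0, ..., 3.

H_0 = Z,  H_1 = Z,  H_2 = 0,  H_3 = 0.

K has 8 vertices, 14 edges, 7 triangles, 1 3-simplex.
rank ∂_0 = 0, rank ∂_1 = 7 ⇒ b_0 = 8 − 0 − 7 = 1; all invariant factors of ∂_1 are 1 so no torsion. So H_0 ≅ Z.
rank ∂_1 = 7, rank ∂_2 = 6 ⇒ b_1 = 14 − 7 − 6 = 1; all invariant factors of ∂_2 are 1 so no torsion. So H_1 ≅ Z.
rank ∂_2 = 6, rank ∂_3 = 1 ⇒ b_2 = 7 − 6 − 1 = 0; all invariant factors of ∂_3 are 1 so no torsion. So H_2 ≅ 0.
rank ∂_3 = 1, rank ∂_4 = 0 ⇒ b_3 = 1 − 1 − 0 = 0. So H_3 ≅ 0.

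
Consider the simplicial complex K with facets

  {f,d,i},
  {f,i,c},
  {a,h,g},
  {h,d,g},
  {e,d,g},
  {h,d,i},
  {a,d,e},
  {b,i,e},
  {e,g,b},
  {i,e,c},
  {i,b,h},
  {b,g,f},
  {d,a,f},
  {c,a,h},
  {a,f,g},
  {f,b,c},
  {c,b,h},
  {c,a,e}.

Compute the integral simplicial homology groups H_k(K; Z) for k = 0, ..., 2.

Take the total order a < b < c < d < e < f < g < h < i on the vertex set. Then K (dimension 2) consists of the simplices:

  0-simplices (9): a, b, c, d, e, f, g, h, i
  1-simplices (27): ac, ad, ae, af, ag, ah, bc, be, bf, bg, bh, bi, ce, cf, ch, ci, de, df, dg, dh, di, eg, ei, fg, fi, gh, hi
  2-simplices (18): ace, ach, ade, adf, afg, agh, bcf, bch, beg, bei, bfg, bhi, cei, cfi, deg, dfi, dgh, dhi

so the chain groups are C_0 ≅ Z^9, C_1 ≅ Z^27, C_2 ≅ Z^18.

Boundary ∂_1: C_1 → C_0 sends each edge [p,q] (with p < q) to q − p.
The 9×27 boundary matrix has rank 8 and Smith normal form diag(1,1,1,1,1,1,1,1).

The boundary map ∂_2: C_2 → C_1 sends each 2-simplex [p,q,r] to [q,r] − [p,r] + [p,q]. For instance
  ∂afg = fg − ag + af,
  ∂dgh = gh − dh + dg.
The resulting 27×18 matrix has rank 18, and its Smith normal form has invariant factors (1,1,1,1,1,1,1,1,1,1,1,1,1,1,1,1,1,2).

Reading off H_k = ker ∂_k / im ∂_{k+1}:

  H_0: rank C_0 − rank ∂_1 = 9 − 8 = 1, and the invariant factors of ∂_1 are all 1, so H_0 = Z.
  H_1: rank ker ∂_1 − rank ∂_2 = (27 − 8) − 18 = 1, and ∂_2 has invariant factor 2 > 1, so H_1 = Z ⊕ Z/2.
  H_2: rank ker ∂_2 − rank ∂_3 = (18 − 18) − 0 = 0, and there is no ∂_3, so H_2 = 0.

H_0 = Z,  H_1 = Z ⊕ Z/2,  H_2 = 0.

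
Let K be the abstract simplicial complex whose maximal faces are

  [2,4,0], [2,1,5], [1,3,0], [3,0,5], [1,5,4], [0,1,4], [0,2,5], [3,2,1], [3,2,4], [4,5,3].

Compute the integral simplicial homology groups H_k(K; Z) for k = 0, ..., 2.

Take the total order 0 < 1 < 2 < 3 < 4 < 5 on the vertex set. Then K (dimension 2) consists of the simplices:

  0-simplices (6): [0], [1], [2], [3], [4], [5]
  1-simplices (15): [0,1], [0,2], [0,3], [0,4], [0,5], [1,2], [1,3], [1,4], [1,5], [2,3], [2,4], [2,5], [3,4], [3,5], [4,5]
  2-simplices (10): [0,1,3], [0,1,4], [0,2,4], [0,2,5], [0,3,5], [1,2,3], [1,2,5], [1,4,5], [2,3,4], [3,4,5]

giving chain groups C_0 ≅ Z^6, C_1 ≅ Z^15, C_2 ≅ Z^10.

∂_1: C_1 → C_0 sends each edge [p,q] (with p < q) to q − p.
As a 6×15 matrix over Z this has rank 5, with invariant factors (1,1,1,1,1).

Boundary ∂_2: C_2 → C_1 sends each 2-simplex [p,q,r] to [q,r] − [p,r] + [p,q]. For instance
  ∂[0,2,5] = [2,5] − [0,5] + [0,2],
  ∂[1,4,5] = [4,5] − [1,5] + [1,4].
The 15×10 boundary matrix has rank 10 and Smith normal form diag(1,1,1,1,1,1,1,1,1,2).

Reading off H_k = ker ∂_k / im ∂_{k+1}:

  H_0: rank C_0 − rank ∂_1 = 6 − 5 = 1, and the invariant factors of ∂_1 are all 1, so H_0 = Z.
  H_1: rank ker ∂_1 − rank ∂_2 = (15 − 5) − 10 = 0, and ∂_2 has invariant factor 2 > 1, so H_1 = Z/2.
  H_2: rank ker ∂_2 − rank ∂_3 = (10 − 10) − 0 = 0, and there is no ∂_3, so H_2 = 0.

As a check, the Euler characteristic is 6 − 15 + 10 = 1, which agrees with 1 − 0 + 0 = 1.

H_0 = Z,  H_1 = Z/2,  H_2 = 0.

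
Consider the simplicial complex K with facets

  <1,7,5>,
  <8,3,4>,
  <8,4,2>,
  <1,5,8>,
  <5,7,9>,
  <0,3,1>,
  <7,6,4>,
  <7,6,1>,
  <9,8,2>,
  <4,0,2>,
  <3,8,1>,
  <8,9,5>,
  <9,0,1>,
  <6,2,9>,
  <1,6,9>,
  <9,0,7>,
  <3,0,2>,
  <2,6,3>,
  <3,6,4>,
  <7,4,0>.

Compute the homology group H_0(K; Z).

H_0 ≅ Z.

Order the vertices as 0 < 1 < 2 < 3 < 4 < 5 < 6 < 7 < 8 < 9. Listing each simplex with vertices in this order, K has dimension 2 with simplices:

  0-simplices (10): [0], [1], [2], [3], [4], [5], [6], [7], [8], [9]
  1-simplices (30): (30 of them)
  2-simplices (20): (20 of them)

giving chain groups C_0 ≅ Z^10, C_1 ≅ Z^30, C_2 ≅ Z^20.

The boundary map ∂_1: C_1 → C_0 is given by ∂[p,q] = [q] − [p]. For instance
  ∂[4,8] = [8] − [4].
The resulting 10×30 matrix has rank 9, and its Smith normal form has invariant factors (1,1,1,1,1,1,1,1,1).

The boundary map ∂_2: C_2 → C_1 sends each 2-simplex [p,q,r] to [q,r] − [p,r] + [p,q]. For instance
  ∂[0,4,7] = [4,7] − [0,7] + [0,4],
  ∂[2,8,9] = [8,9] − [2,9] + [2,8].
As a 30×20 matrix over Z this has rank 20, with invariant factors (1,1,1,1,1,1,1,1,1,1,1,1,1,1,1,1,1,1,1,2).

Computing H_k = (kernel of ∂_k) / (image of ∂_{k+1}):

  H_0: rank C_0 − rank ∂_1 = 10 − 9 = 1, and the invariant factors of ∂_1 are all 1, so H_0 ≅ Z.

(K is a triangulation of the Klein bottle.)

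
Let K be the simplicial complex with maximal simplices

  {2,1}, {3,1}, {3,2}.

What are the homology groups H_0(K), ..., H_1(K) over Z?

Order the vertices as 1 < 2 < 3. Listing each simplex with vertices in this order, K has dimension 1 with simplices:

  0-simplices (3): [1], [2], [3]
  1-simplices (3): [1,2], [1,3], [2,3]

Hence C_0 ≅ Z^3, C_1 ≅ Z^3.

∂_1: C_1 → C_0 sends each edge [p,q] (with p < q) to q − p.
The 3×3 boundary matrix has rank 2 and Smith normal form diag(1,1).

Now H_k = ker ∂_k / im ∂_{k+1}, so:

  H_0: rank C_0 − rank ∂_1 = 3 − 2 = 1, and the invariant factors of ∂_1 are all 1, so H_0 = Z.
  H_1: rank ker ∂_1 − rank ∂_2 = (3 − 2) − 0 = 1, and there is no ∂_2, so H_1 = Z.

(K is a triangulation of the circle S^1.)

H_0 = Z,  H_1 = Z.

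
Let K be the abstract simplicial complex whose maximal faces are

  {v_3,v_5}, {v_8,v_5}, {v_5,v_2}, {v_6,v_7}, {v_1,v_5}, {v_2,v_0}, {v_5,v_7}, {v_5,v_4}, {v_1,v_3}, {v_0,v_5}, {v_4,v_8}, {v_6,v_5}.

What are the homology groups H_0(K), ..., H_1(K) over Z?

H_0 = Z,  H_1 = Z^4.

Order the vertices as v_0 < v_1 < v_2 < v_3 < v_4 < v_5 < v_6 < v_7 < v_8. Listing each simplex with vertices in this order, K has dimension 1 with simplices:

  0-simplices (9): [v_0], [v_1], [v_2], [v_3], [v_4], [v_5], [v_6], [v_7], [v_8]
  1-simplices (12): [v_0,v_2], [v_0,v_5], [v_1,v_3], [v_1,v_5], [v_2,v_5], [v_3,v_5], [v_4,v_5], [v_4,v_8], [v_5,v_6], [v_5,v_7], [v_5,v_8], [v_6,v_7]

so the chain groups are C_0 ≅ Z^9, C_1 ≅ Z^12.

Boundary ∂_1: C_1 → C_0 maps an edge to its endpoints' difference, ∂[p,q] = q − p. For instance
  ∂[v_5,v_8] = [v_8] − [v_5].
The 9×12 boundary matrix has rank 8 and Smith normal form diag(1,1,1,1,1,1,1,1).

Now H_k = ker ∂_k / im ∂_{k+1}, so:

  H_0: rank C_0 − rank ∂_1 = 9 − 8 = 1, and the invariant factors of ∂_1 are all 1, so H_0 ≅ Z.
  H_1: rank ker ∂_1 − rank ∂_2 = (12 − 8) − 0 = 4, and there is no ∂_2, so H_1 ≅ Z^4.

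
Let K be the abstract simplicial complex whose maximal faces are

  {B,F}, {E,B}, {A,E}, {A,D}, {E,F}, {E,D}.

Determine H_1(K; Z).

We work with the vertex ordering A < B < D < E < F. The simplices of K, each written with vertices in increasing order, are:

  0-simplices (5): A, B, D, E, F
  1-simplices (6): AD, AE, BE, BF, DE, EF

so the chain groups are C_0 ≅ Z^5, C_1 ≅ Z^6.

∂_1: C_1 → C_0 maps an edge to its endpoints' difference, ∂[p,q] = q − p.
The 5×6 boundary matrix has rank 4 and Smith normal form diag(1,1,1,1).

Now H_k = ker ∂_k / im ∂_{k+1}, so:

  H_1: rank ker ∂_1 − rank ∂_2 = (6 − 4) − 0 = 2, and there is no ∂_2, so H_1 ≅ Z^2.

H_1 ≅ Z^2.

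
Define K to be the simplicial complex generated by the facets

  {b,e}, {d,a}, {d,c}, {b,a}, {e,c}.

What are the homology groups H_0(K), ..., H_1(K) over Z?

H_0 ≅ Z,  H_1 ≅ Z.

Order the vertices as a < b < c < d < e. Listing each simplex with vertices in this order, K has dimension 1 with simplices:

  0-simplices (5): a, b, c, d, e
  1-simplices (5): ab, ad, be, cd, ce

so the chain groups are C_0 ≅ Z^5, C_1 ≅ Z^5.

The boundary map ∂_1: C_1 → C_0 sends each edge [p,q] (with p < q) to q − p. For instance
  ∂cd = d − c.
As a 5×5 matrix over Z this has rank 4, with invariant factors (1,1,1,1).

Now H_k = ker ∂_k / im ∂_{k+1}, so:

  H_0: rank C_0 − rank ∂_1 = 5 − 4 = 1, and the invariant factors of ∂_1 are all 1, so H_0 = Z.
  H_1: rank ker ∂_1 − rank ∂_2 = (5 − 4) − 0 = 1, and there is no ∂_2, so H_1 = Z.

As a check, the Euler characteristic is 5 − 5 = 0, which agrees with 1 − 1 = 0.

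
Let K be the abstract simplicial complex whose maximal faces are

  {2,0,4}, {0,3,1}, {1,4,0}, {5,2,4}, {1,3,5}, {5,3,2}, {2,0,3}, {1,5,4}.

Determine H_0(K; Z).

K has 6 vertices, 12 edges, 8 triangles.
rank ∂_0 = 0, rank ∂_1 = 5 ⇒ b_0 = 6 − 0 − 5 = 1; all invariant factors of ∂_1 are 1 so no torsion. So H_0 ≅ Z.

H_0 ≅ Z.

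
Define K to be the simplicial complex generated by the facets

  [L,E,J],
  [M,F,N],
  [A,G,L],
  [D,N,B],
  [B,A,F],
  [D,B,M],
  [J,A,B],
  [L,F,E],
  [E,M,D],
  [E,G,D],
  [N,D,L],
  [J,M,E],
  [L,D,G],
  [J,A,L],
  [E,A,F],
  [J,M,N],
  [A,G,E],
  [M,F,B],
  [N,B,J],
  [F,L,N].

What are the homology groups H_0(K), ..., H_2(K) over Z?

H_0 = Z,  H_1 = Z ⊕ Z/2,  H_2 = 0.

We work with the vertex ordering A < B < D < E < F < G < J < L < M < N. The simplices of K, each written with vertices in increasing order, are:

  0-simplices (10): A, B, D, E, F, G, J, L, M, N
  1-simplices (30): AB, AE, AF, AG, AJ, AL, BD, BF, BJ, BM, BN, DE, DG, DL, DM, DN, EF, EG, EJ, EL, EM, FL, FM, FN, GL, JL, JM, JN, LN, MN
  2-simplices (20): ABF, ABJ, AEF, AEG, AGL, AJL, BDM, BDN, BFM, BJN, DEG, DEM, DGL, DLN, EFL, EJL, EJM, FLN, FMN, JMN

so the chain groups are C_0 ≅ Z^10, C_1 ≅ Z^30, C_2 ≅ Z^20.

Boundary ∂_1: C_1 → C_0 is given by ∂[p,q] = [q] − [p].
As a 10×30 matrix over Z this has rank 9, with invariant factors (1,1,1,1,1,1,1,1,1).

The boundary map ∂_2: C_2 → C_1 maps a triangle to the signed sum of its edges. For instance
  ∂DEM = EM − DM + DE,
  ∂DLN = LN − DN + DL.
This gives a 30×20 integer matrix of rank 20; reducing to Smith normal form yields diagonal entries (1,1,1,1,1,1,1,1,1,1,1,1,1,1,1,1,1,1,1,2).

Computing H_k = (kernel of ∂_k) / (image of ∂_{k+1}):

  H_0: rank C_0 − rank ∂_1 = 10 − 9 = 1, and the invariant factors of ∂_1 are all 1, so H_0 ≅ Z.
  H_1: rank ker ∂_1 − rank ∂_2 = (30 − 9) − 20 = 1, and ∂_2 has invariant factor 2 > 1, so H_1 ≅ Z ⊕ Z/2.
  H_2: rank ker ∂_2 − rank ∂_3 = (20 − 20) − 0 = 0, and there is no ∂_3, so H_2 ≅ 0.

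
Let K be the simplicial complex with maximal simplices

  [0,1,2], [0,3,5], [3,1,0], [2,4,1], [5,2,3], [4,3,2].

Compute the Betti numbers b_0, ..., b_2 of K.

K has 6 vertices, 12 edges, 6 triangles.
rank ∂_0 = 0, rank ∂_1 = 5 ⇒ b_0 = 6 − 0 − 5 = 1; all invariant factors of ∂_1 are 1 so no torsion. So H_0 = Z.
rank ∂_1 = 5, rank ∂_2 = 6 ⇒ b_1 = 12 − 5 − 6 = 1; all invariant factors of ∂_2 are 1 so no torsion. So H_1 = Z.
rank ∂_2 = 6, rank ∂_3 = 0 ⇒ b_2 = 6 − 6 − 0 = 0. So H_2 = 0.

b_0 = 1, b_1 = 1, b_2 = 0.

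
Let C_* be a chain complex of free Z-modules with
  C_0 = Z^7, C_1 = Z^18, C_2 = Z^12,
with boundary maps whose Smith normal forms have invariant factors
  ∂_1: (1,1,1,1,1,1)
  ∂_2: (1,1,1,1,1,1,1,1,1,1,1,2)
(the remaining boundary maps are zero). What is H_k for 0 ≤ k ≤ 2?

H_0: b_0 = 7 − 0 − 6 = 1; torsion from ∂_1 factors > 1: none. So H_0 = Z.
H_1: b_1 = 18 − 6 − 12 = 0; torsion from ∂_2 factors > 1: [2]. So H_1 = Z/2.
H_2: b_2 = 12 − 12 − 0 = 0; torsion from ∂_3 factors > 1: none. So H_2 = 0.

H_0 = Z,  H_1 = Z/2,  H_2 = 0.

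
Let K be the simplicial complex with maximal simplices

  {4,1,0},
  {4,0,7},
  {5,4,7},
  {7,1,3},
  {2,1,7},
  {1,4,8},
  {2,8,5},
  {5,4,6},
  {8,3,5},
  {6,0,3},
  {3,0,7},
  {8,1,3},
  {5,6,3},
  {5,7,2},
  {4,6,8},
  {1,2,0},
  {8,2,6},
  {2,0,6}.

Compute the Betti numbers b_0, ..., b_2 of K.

b_0 = 1, b_1 = 1, b_2 = 0.

Order the vertices as 0 < 1 < 2 < 3 < 4 < 5 < 6 < 7 < 8. Listing each simplex with vertices in this order, K has dimension 2 with simplices:

  0-simplices (9): [0], [1], [2], [3], [4], [5], [6], [7], [8]
  1-simplices (27): (27 of them)
  2-simplices (18): [0,1,2], [0,1,4], [0,2,6], [0,3,6], [0,3,7], [0,4,7], [1,2,7], [1,3,7], [1,3,8], [1,4,8], [2,5,7], [2,5,8], [2,6,8], [3,5,6], [3,5,8], [4,5,6], [4,5,7], [4,6,8]

so the chain groups are C_0 ≅ Z^9, C_1 ≅ Z^27, C_2 ≅ Z^18.

The boundary map ∂_1: C_1 → C_0 maps an edge to its endpoints' difference, ∂[p,q] = q − p. For instance
  ∂[1,4] = [4] − [1].
The 9×27 boundary matrix has rank 8 and Smith normal form diag(1,1,1,1,1,1,1,1).

∂_2: C_2 → C_1 sends each 2-simplex [p,q,r] to [q,r] − [p,r] + [p,q]. For instance
  ∂[1,4,8] = [4,8] − [1,8] + [1,4],
  ∂[1,3,8] = [3,8] − [1,8] + [1,3].
As a 27×18 matrix over Z this has rank 18, with invariant factors (1,1,1,1,1,1,1,1,1,1,1,1,1,1,1,1,1,2).

From H_k ≅ ker(∂_k) / im(∂_{k+1}) we obtain:

  H_0: rank C_0 − rank ∂_1 = 9 − 8 = 1, and the invariant factors of ∂_1 are all 1, so H_0 ≅ Z.
  H_1: rank ker ∂_1 − rank ∂_2 = (27 − 8) − 18 = 1, and ∂_2 has invariant factor 2 > 1, so H_1 ≅ Z ⊕ Z/2.
  H_2: rank ker ∂_2 − rank ∂_3 = (18 − 18) − 0 = 0, and there is no ∂_3, so H_2 ≅ 0.

(K is a triangulation of the Klein bottle.)

Hence the Betti numbers are b_0 = 1, b_1 = 1, b_2 = 0.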